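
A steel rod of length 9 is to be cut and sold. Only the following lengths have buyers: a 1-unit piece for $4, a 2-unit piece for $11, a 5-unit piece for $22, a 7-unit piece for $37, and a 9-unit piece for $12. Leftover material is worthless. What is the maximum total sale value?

Consider every possible first cut. best[k] is the best of p[i]+best[k−i] over all sellable i≤k.
best[1] = 4
best[2] = max(4+4, 11+0) = 11
best[3] = max(4+11, 11+4) = 15
best[4] = max(4+15, 11+11) = 22
best[5] = max(4+22, 11+15, 22+0) = 26
best[6] = max(4+26, 11+22, 22+4) = 33
best[7] = max(4+33, 11+26, 22+11, 37+0) = 37
best[8] = max(4+37, 11+33, 22+15, 37+4) = 44
best[9] = max(4+44, 11+37, 22+22, 37+11, 12+0) = 48
One optimal cutting: 2 + 2 + 2 + 2 + 1 → $48.

48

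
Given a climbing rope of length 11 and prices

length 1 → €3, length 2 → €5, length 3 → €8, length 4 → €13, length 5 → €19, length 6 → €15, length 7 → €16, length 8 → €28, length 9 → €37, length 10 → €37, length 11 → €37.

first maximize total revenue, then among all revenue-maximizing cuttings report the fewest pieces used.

3

Build r[k] bottom-up: r[k] = max over allowed piece i of (p[i] + r[k−i]).
r[1] = 3
r[2] = max(3+3, 5+0) = 6
r[3] = max(3+6, 5+3, 8+0) = 9
r[4] = max(3+9, 5+6, 8+3, 13+0) = 13
r[5] = max(3+13, 5+9, 8+6, 13+3, 19+0) = 19
r[6] = max(3+19, 5+13, 8+9, 13+6, 19+3, 15+0) = 22
r[7] = max(3+22, 5+19, 8+13, …, 15+3, 16+0) = 25
r[8] = max(3+25, 5+22, 8+19, …, 16+3, 28+0) = 28
r[9] = max(3+28, 5+25, 8+22, …, 28+3, 37+0) = 37
r[10] = max(3+37, 5+28, 8+25, …, 37+3, 37+0) = 40
r[11] = max(3+40, 5+37, 8+28, …, 37+3, 37+0) = 43
Maximum revenue is €43.
Now minimize piece count subject to staying optimal: for each k, pieces[k] = 1 + min over i with p[i]+r[k−i]=r[k] of pieces[k−i].
pieces[8] = 1
pieces[9] = 1
pieces[10] = 2
pieces[11] = 3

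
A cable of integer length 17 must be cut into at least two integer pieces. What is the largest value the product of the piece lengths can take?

Let P[k] be the best product for length k (with at least one cut). For each first piece i, the rest contributes max(k−i, P[k−i]).
P[2] = 1*max(1,0) = 1*1 = 1
P[3] = 1*max(2,1) = 1*2 = 2
P[4] = 2*max(2,1) = 2*2 = 4
P[5] = 2*max(3,2) = 2*3 = 6
P[6] = 3*max(3,2) = 3*3 = 9
P[7] = 2*max(5,6) = 2*6 = 12
P[8] = 2*max(6,9) = 2*9 = 18
P[9] = 3*max(6,9) = 3*9 = 27
P[10] = 2*max(8,18) = 2*18 = 36
P[11] = 2*max(9,27) = 2*27 = 54
P[12] = 3*max(9,27) = 3*27 = 81
P[13] = 2*max(11,54) = 2*54 = 108
P[14] = 2*max(12,81) = 2*81 = 162
P[15] = 3*max(12,81) = 3*81 = 243
P[16] = 2*max(14,162) = 2*162 = 324
P[17] = 2*max(15,243) = 2*243 = 486
One optimal split: 3 + 3 + 3 + 3 + 3 + 2; product 3*3*3*3*3*2 = 486.

486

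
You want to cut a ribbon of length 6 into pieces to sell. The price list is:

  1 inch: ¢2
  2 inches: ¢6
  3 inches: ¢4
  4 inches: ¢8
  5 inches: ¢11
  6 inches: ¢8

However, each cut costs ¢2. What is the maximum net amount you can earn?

Let r[k] be the best obtainable value from length k. For each k, try every first piece i and keep the best of price[i] + r[k−i] minus the 2 cut fee when i<k.
r[1] = 2
r[2] = 6
r[3] = 6  (first piece 1, then r[2]=6)
r[4] = 10  (first piece 2, then r[2]=6)
r[5] = 11
r[6] = 14  (first piece 2, then r[4]=10)
One optimal plan: pieces 2 + 2 + 2 (2 cuts) → ¢18 − ¢4 = ¢14.

14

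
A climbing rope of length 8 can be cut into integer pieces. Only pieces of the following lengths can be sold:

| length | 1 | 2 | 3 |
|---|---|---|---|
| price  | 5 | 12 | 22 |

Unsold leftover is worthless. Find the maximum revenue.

56

Let best[k] be the best obtainable value from length k. For each k, try every first piece i and keep the best of price[i] + best[k−i].
best[1] = 5
best[2] = max(5+5, 12+0) = 12
best[3] = max(5+12, 12+5, 22+0) = 22
best[4] = max(5+22, 12+12, 22+5) = 27
best[5] = max(5+27, 12+22, 22+12) = 34
best[6] = max(5+34, 12+27, 22+22) = 44
best[7] = max(5+44, 12+34, 22+27) = 49
best[8] = max(5+49, 12+44, 22+34) = 56
One optimal cutting: 3 + 3 + 2 → €56.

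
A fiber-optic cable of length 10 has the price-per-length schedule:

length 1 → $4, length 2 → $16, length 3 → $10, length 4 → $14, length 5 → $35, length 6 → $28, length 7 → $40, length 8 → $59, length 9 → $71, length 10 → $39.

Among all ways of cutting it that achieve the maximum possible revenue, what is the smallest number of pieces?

Consider every possible first cut. r[k] is the best of p[i]+r[k−i] over all sellable i≤k.
r[1] = 4
r[2] = max(4+4, 16+0) = 16
r[3] = max(4+16, 16+4, 10+0) = 20
r[4] = max(4+20, 16+16, 10+4, 14+0) = 32
r[5] = max(4+32, 16+20, 10+16, 14+4, 35+0) = 36
r[6] = max(4+36, 16+32, 10+20, 14+16, 35+4, 28+0) = 48
r[7] = max(4+48, 16+36, 10+32, …, 28+4, 40+0) = 52
r[8] = max(4+52, 16+48, 10+36, …, 40+4, 59+0) = 64
r[9] = max(4+64, 16+52, 10+48, …, 59+4, 71+0) = 71
r[10] = max(4+71, 16+64, 10+52, …, 71+4, 39+0) = 80
Maximum revenue is $80.
Now minimize piece count subject to staying optimal: for each k, pieces[k] = 1 + min over i with p[i]+r[k−i]=r[k] of pieces[k−i].
pieces[7] = 4
pieces[8] = 4
pieces[9] = 1
pieces[10] = 5

5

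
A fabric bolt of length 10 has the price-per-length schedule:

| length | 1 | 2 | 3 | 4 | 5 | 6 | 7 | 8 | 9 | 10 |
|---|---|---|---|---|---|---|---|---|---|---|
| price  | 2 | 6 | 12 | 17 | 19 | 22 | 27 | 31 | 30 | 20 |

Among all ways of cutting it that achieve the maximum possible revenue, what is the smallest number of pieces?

3

Consider every possible first cut. r[k] is the best of p[i]+r[k−i] over all sellable i≤k.
r[1] = 2
r[2] = max(2+2, 6+0) = 6
r[3] = max(2+6, 6+2, 12+0) = 12
r[4] = max(2+12, 6+6, 12+2, 17+0) = 17
r[5] = max(2+17, 6+12, 12+6, 17+2, 19+0) = 19
r[6] = max(2+19, 6+17, 12+12, 17+6, 19+2, 22+0) = 24
r[7] = max(2+24, 6+19, 12+17, …, 22+2, 27+0) = 29
r[8] = max(2+29, 6+24, 12+19, …, 27+2, 31+0) = 34
r[9] = max(2+34, 6+29, 12+24, …, 31+2, 30+0) = 36
r[10] = max(2+36, 6+34, 12+29, …, 30+2, 20+0) = 41
Maximum revenue is $41.
Now minimize piece count subject to staying optimal: for each k, pieces[k] = 1 + min over i with p[i]+r[k−i]=r[k] of pieces[k−i].
pieces[7] = 2
pieces[8] = 2
pieces[9] = 2
pieces[10] = 3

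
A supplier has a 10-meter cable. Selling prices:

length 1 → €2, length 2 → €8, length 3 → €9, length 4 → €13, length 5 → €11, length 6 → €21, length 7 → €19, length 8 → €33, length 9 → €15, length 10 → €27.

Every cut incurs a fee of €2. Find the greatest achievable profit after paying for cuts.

Let net[k] be the best obtainable value from length k. For each k, try every first piece i and keep the best of price[i] + net[k−i] minus the 2 cut fee when i<k.
net[1] = 2
net[2] = 8
net[3] = 9
net[4] = 14  (first piece 2, then net[2]=8)
net[5] = 15  (first piece 2, then net[3]=9)
net[6] = 21
net[7] = 21  (first piece 1, then net[6]=21)
net[8] = 33
net[9] = 33  (first piece 1, then net[8]=33)
net[10] = 39  (first piece 2, then net[8]=33)
One optimal plan: pieces 8 + 2 (1 cut) → €41 − €2 = €39.

39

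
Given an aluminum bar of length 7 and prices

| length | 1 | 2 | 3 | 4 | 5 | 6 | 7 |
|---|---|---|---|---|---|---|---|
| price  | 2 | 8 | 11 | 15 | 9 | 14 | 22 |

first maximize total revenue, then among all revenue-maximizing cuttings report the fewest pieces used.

3

Let r[k] be the best obtainable value from length k. For each k, try every first piece i and keep the best of price[i] + r[k−i].
r[1] = 2
r[2] = max(2+2, 8+0) = 8
r[3] = max(2+8, 8+2, 11+0) = 11
r[4] = max(2+11, 8+8, 11+2, 15+0) = 16
r[5] = max(2+16, 8+11, 11+8, 15+2, 9+0) = 19
r[6] = max(2+19, 8+16, 11+11, 15+8, 9+2, 14+0) = 24
r[7] = max(2+24, 8+19, 11+16, …, 14+2, 22+0) = 27
Maximum revenue is $27.
Now minimize piece count subject to staying optimal: for each k, pieces[k] = 1 + min over i with p[i]+r[k−i]=r[k] of pieces[k−i].
pieces[4] = 2
pieces[5] = 2
pieces[6] = 3
pieces[7] = 3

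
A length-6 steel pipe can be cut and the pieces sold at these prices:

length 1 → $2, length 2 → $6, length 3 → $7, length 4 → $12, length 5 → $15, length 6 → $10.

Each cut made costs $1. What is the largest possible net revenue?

17

Build r[k] bottom-up: r[k] = max over allowed piece i of (p[i] + r[k−i]) − 1 per cut.
r[1] = 2
r[2] = max(2+2-1, 6+0) = 6
r[3] = max(2+6-1, 6+2-1, 7+0) = 7
r[4] = max(2+7-1, 6+6-1, 7+2-1, 12+0) = 12
r[5] = max(2+12-1, 6+7-1, 7+6-1, 12+2-1, 15+0) = 15
r[6] = max(2+15-1, 6+12-1, 7+7-1, 12+6-1, 15+2-1, 10+0) = 17
One optimal plan: pieces 4 + 2 (1 cut) → $18 − $1 = $17.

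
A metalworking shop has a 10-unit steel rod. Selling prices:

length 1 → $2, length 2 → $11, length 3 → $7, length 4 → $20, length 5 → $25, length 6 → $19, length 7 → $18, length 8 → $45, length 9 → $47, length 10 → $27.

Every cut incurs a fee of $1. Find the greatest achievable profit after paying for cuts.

Consider every possible first cut. r[k] is the best of p[i]+r[k−i] over all sellable i≤k, charging 1 whenever i<k.
r[1] = 2
r[2] = 11
r[3] = 12  (first piece 1, then r[2]=11)
r[4] = 21  (first piece 2, then r[2]=11)
r[5] = 25
r[6] = 31  (first piece 2, then r[4]=21)
r[7] = 35  (first piece 2, then r[5]=25)
r[8] = 45
r[9] = 47
r[10] = 55  (first piece 2, then r[8]=45)
One optimal plan: pieces 8 + 2 (1 cut) → $56 − $1 = $55.

55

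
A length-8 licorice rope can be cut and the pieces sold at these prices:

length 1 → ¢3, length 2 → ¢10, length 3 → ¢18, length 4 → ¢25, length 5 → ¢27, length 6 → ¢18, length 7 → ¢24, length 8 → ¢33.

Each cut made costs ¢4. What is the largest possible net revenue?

46

Build net[k] bottom-up: net[k] = max over allowed piece i of (p[i] + net[k−i]) − 4 per cut.
net[1] = 3
net[2] = max(3+3-4, 10+0) = 10
net[3] = max(3+10-4, 10+3-4, 18+0) = 18
net[4] = max(3+18-4, 10+10-4, 18+3-4, 25+0) = 25
net[5] = max(3+25-4, 10+18-4, 18+10-4, 25+3-4, 27+0) = 27
net[6] = max(3+27-4, 10+25-4, 18+18-4, 25+10-4, 27+3-4, 18+0) = 32
net[7] = max(3+32-4, 10+27-4, 18+25-4, …, 18+3-4, 24+0) = 39
net[8] = max(3+39-4, 10+32-4, 18+27-4, …, 24+3-4, 33+0) = 46
One optimal plan: pieces 4 + 4 (1 cut) → ¢50 − ¢4 = ¢46.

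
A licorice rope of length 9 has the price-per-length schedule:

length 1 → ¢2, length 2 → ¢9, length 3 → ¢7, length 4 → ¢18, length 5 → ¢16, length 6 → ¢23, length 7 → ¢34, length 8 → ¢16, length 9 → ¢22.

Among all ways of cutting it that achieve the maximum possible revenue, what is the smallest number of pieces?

2

Let r[k] be the best obtainable value from length k. For each k, try every first piece i and keep the best of price[i] + r[k−i].
r[1] = 2
r[2] = max(2+2, 9+0) = 9
r[3] = max(2+9, 9+2, 7+0) = 11
r[4] = max(2+11, 9+9, 7+2, 18+0) = 18
r[5] = max(2+18, 9+11, 7+9, 18+2, 16+0) = 20
r[6] = max(2+20, 9+18, 7+11, 18+9, 16+2, 23+0) = 27
r[7] = max(2+27, 9+20, 7+18, …, 23+2, 34+0) = 34
r[8] = max(2+34, 9+27, 7+20, …, 34+2, 16+0) = 36
r[9] = max(2+36, 9+34, 7+27, …, 16+2, 22+0) = 43
Maximum revenue is ¢43.
Now minimize piece count subject to staying optimal: for each k, pieces[k] = 1 + min over i with p[i]+r[k−i]=r[k] of pieces[k−i].
pieces[6] = 2
pieces[7] = 1
pieces[8] = 2
pieces[9] = 2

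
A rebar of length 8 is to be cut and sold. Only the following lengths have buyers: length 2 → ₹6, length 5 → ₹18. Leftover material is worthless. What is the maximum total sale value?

24

Let f[k] be the best obtainable value from length k. For each k, try every first piece i and keep the best of price[i] + f[k−i].
f[1] = 0
f[2] = 6
f[3] = 6
f[4] = 12  (first piece 2, then f[2]=6)
f[5] = 18
f[6] = 18
f[7] = 24  (first piece 2, then f[5]=18)
f[8] = 24
One optimal cutting: pieces 5 + 2 with 1 meter of scrap → ₹24.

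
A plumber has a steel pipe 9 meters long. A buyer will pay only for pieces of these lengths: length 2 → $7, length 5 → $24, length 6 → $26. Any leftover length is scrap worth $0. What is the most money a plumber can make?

38

Let f[k] be the best obtainable value from length k. For each k, try every first piece i and keep the best of price[i] + f[k−i].
f[1] = 0
f[2] = 7
f[3] = 7
f[4] = 14  (first piece 2, then f[2]=7)
f[5] = max(7+7, 24+0) = 24
f[6] = max(7+14, 24+0, 26+0) = 26
f[7] = max(7+24, 24+7, 26+0) = 31
f[8] = max(7+26, 24+7, 26+7) = 33
f[9] = max(7+31, 24+14, 26+7) = 38
One optimal cutting: 5 + 2 + 2 → $38.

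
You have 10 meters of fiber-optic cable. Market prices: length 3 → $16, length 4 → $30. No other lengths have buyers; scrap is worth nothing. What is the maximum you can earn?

62

Consider every possible first cut. f[k] is the best of p[i]+f[k−i] over all sellable i≤k.
f[1] = 0
f[2] = 0
f[3] = 16
f[4] = 30
f[5] = 30
f[6] = 32  (first piece 3, then f[3]=16)
f[7] = 46  (first piece 3, then f[4]=30)
f[8] = 60  (first piece 4, then f[4]=30)
f[9] = 60
f[10] = 62  (first piece 3, then f[7]=46)
One optimal cutting: 4 + 3 + 3 → $62.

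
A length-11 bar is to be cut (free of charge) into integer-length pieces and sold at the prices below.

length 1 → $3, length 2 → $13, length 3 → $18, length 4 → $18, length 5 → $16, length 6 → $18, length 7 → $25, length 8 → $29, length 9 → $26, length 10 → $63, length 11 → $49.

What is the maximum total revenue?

70

Consider every possible first cut. R[k] is the best of p[i]+R[k−i] over all sellable i≤k.
R[1] = 3
R[2] = max(3+3, 13+0) = 13
R[3] = max(3+13, 13+3, 18+0) = 18
R[4] = max(3+18, 13+13, 18+3, 18+0) = 26
R[5] = max(3+26, 13+18, 18+13, 18+3, 16+0) = 31
R[6] = max(3+31, 13+26, 18+18, 18+13, 16+3, 18+0) = 39
R[7] = max(3+39, 13+31, 18+26, …, 18+3, 25+0) = 44
R[8] = max(3+44, 13+39, 18+31, …, 25+3, 29+0) = 52
R[9] = max(3+52, 13+44, 18+39, …, 29+3, 26+0) = 57
R[10] = max(3+57, 13+52, 18+44, …, 26+3, 63+0) = 65
R[11] = max(3+65, 13+57, 18+52, …, 63+3, 49+0) = 70
One optimal cutting: 3 + 2 + 2 + 2 + 2 → $18 + $13 + $13 + $13 + $13 = $70.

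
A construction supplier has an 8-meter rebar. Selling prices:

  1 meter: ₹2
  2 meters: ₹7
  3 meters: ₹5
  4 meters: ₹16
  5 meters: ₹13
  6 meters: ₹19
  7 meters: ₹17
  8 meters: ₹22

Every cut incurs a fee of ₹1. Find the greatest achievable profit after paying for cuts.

31

Build r[k] bottom-up: r[k] = max over allowed piece i of (p[i] + r[k−i]) − 1 per cut.
r[1] = 2
r[2] = max(2+2-1, 7+0) = 7
r[3] = max(2+7-1, 7+2-1, 5+0) = 8
r[4] = max(2+8-1, 7+7-1, 5+2-1, 16+0) = 16
r[5] = max(2+16-1, 7+8-1, 5+7-1, 16+2-1, 13+0) = 17
r[6] = max(2+17-1, 7+16-1, 5+8-1, 16+7-1, 13+2-1, 19+0) = 22
r[7] = max(2+22-1, 7+17-1, 5+16-1, …, 19+2-1, 17+0) = 23
r[8] = max(2+23-1, 7+22-1, 5+17-1, …, 17+2-1, 22+0) = 31
One optimal plan: pieces 4 + 4 (1 cut) → ₹32 − ₹1 = ₹31.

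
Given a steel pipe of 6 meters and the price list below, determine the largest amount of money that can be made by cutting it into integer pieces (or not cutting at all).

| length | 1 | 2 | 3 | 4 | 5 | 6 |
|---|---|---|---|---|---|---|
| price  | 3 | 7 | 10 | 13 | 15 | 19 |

21

Build v[k] bottom-up: v[k] = max over allowed piece i of (p[i] + v[k−i]).
v[1] = 3
v[2] = max(3+3, 7+0) = 7
v[3] = max(3+7, 7+3, 10+0) = 10
v[4] = max(3+10, 7+7, 10+3, 13+0) = 14
v[5] = max(3+14, 7+10, 10+7, 13+3, 15+0) = 17
v[6] = max(3+17, 7+14, 10+10, 13+7, 15+3, 19+0) = 21
One optimal cutting: 2 + 2 + 2 → $7 + $7 + $7 = $21.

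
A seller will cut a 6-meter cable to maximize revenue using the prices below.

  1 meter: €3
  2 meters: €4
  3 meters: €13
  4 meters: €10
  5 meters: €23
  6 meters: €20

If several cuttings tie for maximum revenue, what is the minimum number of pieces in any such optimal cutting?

Consider every possible first cut. r[k] is the best of p[i]+r[k−i] over all sellable i≤k.
r[1] = 3
r[2] = max(3+3, 4+0) = 6
r[3] = max(3+6, 4+3, 13+0) = 13
r[4] = max(3+13, 4+6, 13+3, 10+0) = 16
r[5] = max(3+16, 4+13, 13+6, 10+3, 23+0) = 23
r[6] = max(3+23, 4+16, 13+13, 10+6, 23+3, 20+0) = 26
Maximum revenue is €26.
Now minimize piece count subject to staying optimal: for each k, pieces[k] = 1 + min over i with p[i]+r[k−i]=r[k] of pieces[k−i].
pieces[3] = 1
pieces[4] = 2
pieces[5] = 1
pieces[6] = 2

2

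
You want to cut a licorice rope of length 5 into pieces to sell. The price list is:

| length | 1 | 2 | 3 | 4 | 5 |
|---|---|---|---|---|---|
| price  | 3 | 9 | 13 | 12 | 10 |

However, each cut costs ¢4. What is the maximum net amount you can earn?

18

Let net[k] be the best obtainable value from length k. For each k, try every first piece i and keep the best of price[i] + net[k−i] minus the 4 cut fee when i<k.
net[1] = 3
net[2] = max(3+3-4, 9+0) = 9
net[3] = max(3+9-4, 9+3-4, 13+0) = 13
net[4] = max(3+13-4, 9+9-4, 13+3-4, 12+0) = 14
net[5] = max(3+14-4, 9+13-4, 13+9-4, 12+3-4, 10+0) = 18
One optimal plan: pieces 3 + 2 (1 cut) → ¢22 − ¢4 = ¢18.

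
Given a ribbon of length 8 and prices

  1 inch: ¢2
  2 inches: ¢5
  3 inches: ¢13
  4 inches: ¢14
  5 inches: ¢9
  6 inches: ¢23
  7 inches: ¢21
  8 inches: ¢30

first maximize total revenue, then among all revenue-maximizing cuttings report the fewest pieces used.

3

Consider every possible first cut. r[k] is the best of p[i]+r[k−i] over all sellable i≤k.
r[1] = 2
r[2] = 5
r[3] = 13
r[4] = 15  (first piece 1, then r[3]=13)
r[5] = 18  (first piece 2, then r[3]=13)
r[6] = 26  (first piece 3, then r[3]=13)
r[7] = 28  (first piece 1, then r[6]=26)
r[8] = 31  (first piece 2, then r[6]=26)
Maximum revenue is ¢31.
Now minimize piece count subject to staying optimal: for each k, pieces[k] = 1 + min over i with p[i]+r[k−i]=r[k] of pieces[k−i].
pieces[5] = 2
pieces[6] = 2
pieces[7] = 3
pieces[8] = 3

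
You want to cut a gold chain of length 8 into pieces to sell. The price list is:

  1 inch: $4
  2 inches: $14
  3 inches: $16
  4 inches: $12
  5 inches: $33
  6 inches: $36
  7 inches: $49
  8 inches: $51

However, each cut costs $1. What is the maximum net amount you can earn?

53

Let v[k] be the best obtainable value from length k. For each k, try every first piece i and keep the best of price[i] + v[k−i] minus the 1 cut fee when i<k.
v[1] = 4
v[2] = max(4+4-1, 14+0) = 14
v[3] = max(4+14-1, 14+4-1, 16+0) = 17
v[4] = max(4+17-1, 14+14-1, 16+4-1, 12+0) = 27
v[5] = max(4+27-1, 14+17-1, 16+14-1, 12+4-1, 33+0) = 33
v[6] = max(4+33-1, 14+27-1, 16+17-1, 12+14-1, 33+4-1, 36+0) = 40
v[7] = max(4+40-1, 14+33-1, 16+27-1, …, 36+4-1, 49+0) = 49
v[8] = max(4+49-1, 14+40-1, 16+33-1, …, 49+4-1, 51+0) = 53
One optimal plan: pieces 2 + 2 + 2 + 2 (3 cuts) → $56 − $3 = $53.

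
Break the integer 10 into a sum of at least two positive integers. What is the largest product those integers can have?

Define P[k] = max over 1≤i<k of i · max(k−i, P[k−i]); the inner max lets the remainder stay uncut if that's better.
P[2] = 1*max(1,0) = 1*1 = 1
P[3] = 1*max(2,1) = 1*2 = 2
P[4] = 2*max(2,1) = 2*2 = 4
P[5] = 2*max(3,2) = 2*3 = 6
P[6] = 3*max(3,2) = 3*3 = 9
P[7] = 2*max(5,6) = 2*6 = 12
P[8] = 2*max(6,9) = 2*9 = 18
P[9] = 3*max(6,9) = 3*9 = 27
P[10] = 2*max(8,18) = 2*18 = 36
One optimal split: 3 + 3 + 2 + 2; product 3*3*2*2 = 36.

36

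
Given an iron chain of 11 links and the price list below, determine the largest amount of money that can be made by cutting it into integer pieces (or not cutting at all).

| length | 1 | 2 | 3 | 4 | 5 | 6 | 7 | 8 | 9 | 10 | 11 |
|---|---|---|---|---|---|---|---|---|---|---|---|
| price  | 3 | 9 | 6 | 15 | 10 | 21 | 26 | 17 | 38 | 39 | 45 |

Build best[k] bottom-up: best[k] = max over allowed piece i of (p[i] + best[k−i]).
best[1] = 3
best[2] = max(3+3, 9+0) = 9
best[3] = max(3+9, 9+3, 6+0) = 12
best[4] = max(3+12, 9+9, 6+3, 15+0) = 18
best[5] = max(3+18, 9+12, 6+9, 15+3, 10+0) = 21
best[6] = max(3+21, 9+18, 6+12, 15+9, 10+3, 21+0) = 27
best[7] = max(3+27, 9+21, 6+18, …, 21+3, 26+0) = 30
best[8] = max(3+30, 9+27, 6+21, …, 26+3, 17+0) = 36
best[9] = max(3+36, 9+30, 6+27, …, 17+3, 38+0) = 39
best[10] = max(3+39, 9+36, 6+30, …, 38+3, 39+0) = 45
best[11] = max(3+45, 9+39, 6+36, …, 39+3, 45+0) = 48
One optimal cutting: 2 + 2 + 2 + 2 + 2 + 1 → $9 + $9 + $9 + $9 + $9 + $3 = $48.

48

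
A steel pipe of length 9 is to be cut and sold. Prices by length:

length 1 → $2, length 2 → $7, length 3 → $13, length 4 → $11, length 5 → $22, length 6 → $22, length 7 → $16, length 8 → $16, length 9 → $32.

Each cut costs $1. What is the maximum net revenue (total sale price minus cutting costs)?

Let net[k] be the best obtainable value from length k. For each k, try every first piece i and keep the best of price[i] + net[k−i] minus the 1 cut fee when i<k.
net[1] = 2
net[2] = max(2+2-1, 7+0) = 7
net[3] = max(2+7-1, 7+2-1, 13+0) = 13
net[4] = max(2+13-1, 7+7-1, 13+2-1, 11+0) = 14
net[5] = max(2+14-1, 7+13-1, 13+7-1, 11+2-1, 22+0) = 22
net[6] = max(2+22-1, 7+14-1, 13+13-1, 11+7-1, 22+2-1, 22+0) = 25
net[7] = max(2+25-1, 7+22-1, 13+14-1, …, 22+2-1, 16+0) = 28
net[8] = max(2+28-1, 7+25-1, 13+22-1, …, 16+2-1, 16+0) = 34
net[9] = max(2+34-1, 7+28-1, 13+25-1, …, 16+2-1, 32+0) = 37
One optimal plan: pieces 3 + 3 + 3 (2 cuts) → $39 − $2 = $37.

37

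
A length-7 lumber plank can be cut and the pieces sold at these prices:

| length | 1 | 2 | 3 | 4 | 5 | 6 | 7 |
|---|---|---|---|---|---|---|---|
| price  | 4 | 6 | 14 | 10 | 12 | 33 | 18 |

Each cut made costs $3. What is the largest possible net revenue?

Consider every possible first cut. r[k] is the best of p[i]+r[k−i] over all sellable i≤k, charging 3 whenever i<k.
r[1] = 4
r[2] = 6
r[3] = 14
r[4] = 15  (first piece 1, then r[3]=14)
r[5] = 17  (first piece 2, then r[3]=14)
r[6] = 33
r[7] = 34  (first piece 1, then r[6]=33)
One optimal plan: pieces 6 + 1 (1 cut) → $37 − $3 = $34.

34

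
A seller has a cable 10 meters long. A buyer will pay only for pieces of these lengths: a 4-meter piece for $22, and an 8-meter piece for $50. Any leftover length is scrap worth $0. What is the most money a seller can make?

50

Let f[k] be the best obtainable value from length k. For each k, try every first piece i and keep the best of price[i] + f[k−i].
f[1] = 0
f[2] = 0
f[3] = 0
f[4] = 22
f[5] = 22
f[6] = 22
f[7] = 22
f[8] = max(22+22, 50+0) = 50
f[9] = max(22+22, 50+0) = 50
f[10] = max(22+22, 50+0) = 50
One optimal cutting: pieces 8 with 2 meters of scrap → $50.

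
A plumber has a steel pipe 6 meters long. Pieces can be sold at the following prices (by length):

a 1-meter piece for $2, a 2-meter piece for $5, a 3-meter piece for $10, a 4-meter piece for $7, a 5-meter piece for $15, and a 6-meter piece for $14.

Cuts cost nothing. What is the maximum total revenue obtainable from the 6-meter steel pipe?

Consider every possible first cut. r[k] is the best of p[i]+r[k−i] over all sellable i≤k.
r[1] = 2
r[2] = 5
r[3] = 10
r[4] = 12  (first piece 1, then r[3]=10)
r[5] = 15  (first piece 2, then r[3]=10)
r[6] = 20  (first piece 3, then r[3]=10)
One optimal cutting: 3 + 3 → $10 + $10 = $20.

20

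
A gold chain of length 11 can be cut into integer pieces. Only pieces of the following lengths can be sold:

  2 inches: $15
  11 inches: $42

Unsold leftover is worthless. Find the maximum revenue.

Let f[k] be the best obtainable value from length k. For each k, try every first piece i and keep the best of price[i] + f[k−i].
f[1] = 0
f[2] = 15
f[3] = 15
f[4] = 30  (first piece 2, then f[2]=15)
f[5] = 30
f[6] = 45  (first piece 2, then f[4]=30)
f[7] = 45
f[8] = 60  (first piece 2, then f[6]=45)
f[9] = 60
f[10] = 75  (first piece 2, then f[8]=60)
f[11] = max(15+60, 42+0) = 75
One optimal cutting: pieces 2 + 2 + 2 + 2 + 2 with 1 inch of scrap → $75.

75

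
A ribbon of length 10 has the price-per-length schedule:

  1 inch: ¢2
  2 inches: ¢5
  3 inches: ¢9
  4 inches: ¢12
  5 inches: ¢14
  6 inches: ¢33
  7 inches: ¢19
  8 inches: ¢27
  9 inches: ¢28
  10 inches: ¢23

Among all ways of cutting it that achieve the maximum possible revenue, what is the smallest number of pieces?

2

Let r[k] be the best obtainable value from length k. For each k, try every first piece i and keep the best of price[i] + r[k−i].
r[1] = 2
r[2] = max(2+2, 5+0) = 5
r[3] = max(2+5, 5+2, 9+0) = 9
r[4] = max(2+9, 5+5, 9+2, 12+0) = 12
r[5] = max(2+12, 5+9, 9+5, 12+2, 14+0) = 14
r[6] = max(2+14, 5+12, 9+9, 12+5, 14+2, 33+0) = 33
r[7] = max(2+33, 5+14, 9+12, …, 33+2, 19+0) = 35
r[8] = max(2+35, 5+33, 9+14, …, 19+2, 27+0) = 38
r[9] = max(2+38, 5+35, 9+33, …, 27+2, 28+0) = 42
r[10] = max(2+42, 5+38, 9+35, …, 28+2, 23+0) = 45
Maximum revenue is ¢45.
Now minimize piece count subject to staying optimal: for each k, pieces[k] = 1 + min over i with p[i]+r[k−i]=r[k] of pieces[k−i].
pieces[7] = 2
pieces[8] = 2
pieces[9] = 2
pieces[10] = 2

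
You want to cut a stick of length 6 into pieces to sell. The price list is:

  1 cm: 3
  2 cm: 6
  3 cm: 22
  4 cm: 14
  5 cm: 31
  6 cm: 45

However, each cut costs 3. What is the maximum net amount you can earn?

45

Build net[k] bottom-up: net[k] = max over allowed piece i of (p[i] + net[k−i]) − 3 per cut.
net[1] = 3
net[2] = max(3+3-3, 6+0) = 6
net[3] = max(3+6-3, 6+3-3, 22+0) = 22
net[4] = max(3+22-3, 6+6-3, 22+3-3, 14+0) = 22
net[5] = max(3+22-3, 6+22-3, 22+6-3, 14+3-3, 31+0) = 31
net[6] = max(3+31-3, 6+22-3, 22+22-3, 14+6-3, 31+3-3, 45+0) = 45
Best is to make no cuts and sell whole for 45.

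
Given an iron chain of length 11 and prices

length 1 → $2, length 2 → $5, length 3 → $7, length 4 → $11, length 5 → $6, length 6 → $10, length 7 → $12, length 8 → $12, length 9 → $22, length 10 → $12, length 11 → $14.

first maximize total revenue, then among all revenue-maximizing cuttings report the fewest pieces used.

3

Let r[k] be the best obtainable value from length k. For each k, try every first piece i and keep the best of price[i] + r[k−i].
r[1] = 2
r[2] = max(2+2, 5+0) = 5
r[3] = max(2+5, 5+2, 7+0) = 7
r[4] = max(2+7, 5+5, 7+2, 11+0) = 11
r[5] = max(2+11, 5+7, 7+5, 11+2, 6+0) = 13
r[6] = max(2+13, 5+11, 7+7, 11+5, 6+2, 10+0) = 16
r[7] = max(2+16, 5+13, 7+11, …, 10+2, 12+0) = 18
r[8] = max(2+18, 5+16, 7+13, …, 12+2, 12+0) = 22
r[9] = max(2+22, 5+18, 7+16, …, 12+2, 22+0) = 24
r[10] = max(2+24, 5+22, 7+18, …, 22+2, 12+0) = 27
r[11] = max(2+27, 5+24, 7+22, …, 12+2, 14+0) = 29
Maximum revenue is $29.
Now minimize piece count subject to staying optimal: for each k, pieces[k] = 1 + min over i with p[i]+r[k−i]=r[k] of pieces[k−i].
pieces[8] = 2
pieces[9] = 3
pieces[10] = 3
pieces[11] = 3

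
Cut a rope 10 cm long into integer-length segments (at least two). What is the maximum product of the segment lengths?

36

Let prod[k] be the best product for length k (with at least one cut). For each first piece i, the rest contributes max(k−i, prod[k−i]).
prod[2] = 1*max(1,0) = 1*1 = 1
prod[3] = max(1*2, 2*1) = 2
prod[4] = max(1*3, 2*2, 3*1) = 4
prod[5] = max(1*4, 2*3, 3*2, 4*1) = 6
prod[6] = max(1*6, 2*4, 3*3, 4*2, 5*1) = 9
prod[7] = max(1*9, 2*6, 3*4, 4*3, 5*2, 6*1) = 12
prod[8] = max(1*12, 2*9, 3*6, …, 6*2, 7*1) = 18
prod[9] = max(1*18, 2*12, 3*9, …, 7*2, 8*1) = 27
prod[10] = max(1*27, 2*18, 3*12, …, 8*2, 9*1) = 36
One optimal split: 3 + 3 + 2 + 2; product 3*3*2*2 = 36.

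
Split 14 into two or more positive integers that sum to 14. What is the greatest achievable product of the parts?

162

Fill m[k] for k=2..14: at each k try every first piece i and multiply by the better of (k−i) uncut or m[k−i].
m[2] = 1*max(1,0) = 1*1 = 1
m[3] = 1*max(2,1) = 1*2 = 2
m[4] = 2*max(2,1) = 2*2 = 4
m[5] = 2*max(3,2) = 2*3 = 6
m[6] = 3*max(3,2) = 3*3 = 9
m[7] = 2*max(5,6) = 2*6 = 12
m[8] = 2*max(6,9) = 2*9 = 18
m[9] = 3*max(6,9) = 3*9 = 27
m[10] = 2*max(8,18) = 2*18 = 36
m[11] = 2*max(9,27) = 2*27 = 54
m[12] = 3*max(9,27) = 3*27 = 81
m[13] = 2*max(11,54) = 2*54 = 108
m[14] = 2*max(12,81) = 2*81 = 162
One optimal split: 3 + 3 + 3 + 3 + 2; product 3*3*3*3*2 = 162.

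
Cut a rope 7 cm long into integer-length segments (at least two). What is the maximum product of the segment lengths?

12

Define P[k] = max over 1≤i<k of i · max(k−i, P[k−i]); the inner max lets the remainder stay uncut if that's better.
P[2] = 1×max(1,0) = 1×1 = 1
P[3] = max(1×2, 2×1) = 2
P[4] = max(1×3, 2×2, 3×1) = 4
P[5] = max(1×4, 2×3, 3×2, 4×1) = 6
P[6] = max(1×6, 2×4, 3×3, 4×2, 5×1) = 9
P[7] = max(1×9, 2×6, 3×4, 4×3, 5×2, 6×1) = 12
One optimal split: 3 + 2 + 2; product 3×2×2 = 12.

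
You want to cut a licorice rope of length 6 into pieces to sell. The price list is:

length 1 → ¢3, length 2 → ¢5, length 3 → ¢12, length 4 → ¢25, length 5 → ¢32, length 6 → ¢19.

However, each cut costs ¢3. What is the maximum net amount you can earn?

32

Consider every possible first cut. r[k] is the best of p[i]+r[k−i] over all sellable i≤k, charging 3 whenever i<k.
r[1] = 3
r[2] = max(3+3-3, 5+0) = 5
r[3] = max(3+5-3, 5+3-3, 12+0) = 12
r[4] = max(3+12-3, 5+5-3, 12+3-3, 25+0) = 25
r[5] = max(3+25-3, 5+12-3, 12+5-3, 25+3-3, 32+0) = 32
r[6] = max(3+32-3, 5+25-3, 12+12-3, 25+5-3, 32+3-3, 19+0) = 32
One optimal plan: pieces 5 + 1 (1 cut) → ¢35 − ¢3 = ¢32.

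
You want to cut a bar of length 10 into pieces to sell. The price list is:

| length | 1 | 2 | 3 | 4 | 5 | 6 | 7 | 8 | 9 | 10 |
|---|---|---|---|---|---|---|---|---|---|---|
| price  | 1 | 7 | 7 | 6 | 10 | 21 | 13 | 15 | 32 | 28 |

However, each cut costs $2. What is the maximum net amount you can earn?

Consider every possible first cut. v[k] is the best of p[i]+v[k−i] over all sellable i≤k, charging 2 whenever i<k.
v[1] = 1
v[2] = 7
v[3] = 7
v[4] = 12  (first piece 2, then v[2]=7)
v[5] = 12  (first piece 2, then v[3]=7)
v[6] = 21
v[7] = 20  (first piece 1, then v[6]=21)
v[8] = 26  (first piece 2, then v[6]=21)
v[9] = 32
v[10] = 31  (first piece 1, then v[9]=32)
One optimal plan: pieces 9 + 1 (1 cut) → $33 − $2 = $31.

31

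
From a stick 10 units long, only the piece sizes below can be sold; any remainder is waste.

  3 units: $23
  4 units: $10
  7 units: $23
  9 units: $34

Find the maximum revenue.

69

Let best[k] be the best obtainable value from length k. For each k, try every first piece i and keep the best of price[i] + best[k−i].
best[1] = 0
best[2] = 0
best[3] = 23
best[4] = max(23+0, 10+0) = 23
best[5] = max(23+0, 10+0) = 23
best[6] = max(23+23, 10+0) = 46
best[7] = max(23+23, 10+23, 23+0) = 46
best[8] = max(23+23, 10+23, 23+0) = 46
best[9] = max(23+46, 10+23, 23+0, 34+0) = 69
best[10] = max(23+46, 10+46, 23+23, 34+0) = 69
One optimal cutting: pieces 3 + 3 + 3 with 1 unit of scrap → $69.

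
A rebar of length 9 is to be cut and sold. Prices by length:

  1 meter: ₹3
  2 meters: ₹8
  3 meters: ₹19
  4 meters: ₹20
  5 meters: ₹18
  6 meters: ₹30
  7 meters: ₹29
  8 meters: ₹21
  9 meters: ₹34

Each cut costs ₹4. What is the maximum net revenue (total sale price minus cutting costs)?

Build v[k] bottom-up: v[k] = max over allowed piece i of (p[i] + v[k−i]) − 4 per cut.
v[1] = 3
v[2] = max(3+3-4, 8+0) = 8
v[3] = max(3+8-4, 8+3-4, 19+0) = 19
v[4] = max(3+19-4, 8+8-4, 19+3-4, 20+0) = 20
v[5] = max(3+20-4, 8+19-4, 19+8-4, 20+3-4, 18+0) = 23
v[6] = max(3+23-4, 8+20-4, 19+19-4, 20+8-4, 18+3-4, 30+0) = 34
v[7] = max(3+34-4, 8+23-4, 19+20-4, …, 30+3-4, 29+0) = 35
v[8] = max(3+35-4, 8+34-4, 19+23-4, …, 29+3-4, 21+0) = 38
v[9] = max(3+38-4, 8+35-4, 19+34-4, …, 21+3-4, 34+0) = 49
One optimal plan: pieces 3 + 3 + 3 (2 cuts) → ₹57 − ₹8 = ₹49.

49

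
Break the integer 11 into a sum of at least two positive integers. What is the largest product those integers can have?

Let m[k] be the best product for length k (with at least one cut). For each first piece i, the rest contributes max(k−i, m[k−i]).
m[2] = 1*max(1,0) = 1*1 = 1
m[3] = 1*max(2,1) = 1*2 = 2
m[4] = 2*max(2,1) = 2*2 = 4
m[5] = 2*max(3,2) = 2*3 = 6
m[6] = 3*max(3,2) = 3*3 = 9
m[7] = 2*max(5,6) = 2*6 = 12
m[8] = 2*max(6,9) = 2*9 = 18
m[9] = 3*max(6,9) = 3*9 = 27
m[10] = 2*max(8,18) = 2*18 = 36
m[11] = 2*max(9,27) = 2*27 = 54
One optimal split: 3 + 3 + 3 + 2; product 3*3*3*2 = 54.

54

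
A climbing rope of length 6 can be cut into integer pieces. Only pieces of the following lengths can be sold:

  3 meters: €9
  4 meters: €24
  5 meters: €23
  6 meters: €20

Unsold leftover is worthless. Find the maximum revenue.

Consider every possible first cut. r[k] is the best of p[i]+r[k−i] over all sellable i≤k.
r[1] = 0
r[2] = 0
r[3] = 9
r[4] = 24
r[5] = 24
r[6] = 24
One optimal cutting: pieces 4 with 2 meters of scrap → €24.

24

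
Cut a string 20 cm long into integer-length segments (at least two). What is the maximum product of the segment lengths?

1458

Fill f[k] for k=2..20: at each k try every first piece i and multiply by the better of (k−i) uncut or f[k−i].
Small cases: f[2]=1, f[3]=2, f[4]=4, f[5]=6, f[6]=9, f[7]=12, f[8]=18, f[9]=27, f[10]=36, f[11]=54, f[12]=81, f[13]=108, f[14]=162, f[15]=243.
f[16] = 2*max(14,162) = 2*162 = 324
f[17] = 2*max(15,243) = 2*243 = 486
f[18] = 3*max(15,243) = 3*243 = 729
f[19] = 2*max(17,486) = 2*486 = 972
f[20] = 2*max(18,729) = 2*729 = 1458
One optimal split: 3 + 3 + 3 + 3 + 3 + 3 + 2; product 3*3*3*3*3*3*2 = 1458.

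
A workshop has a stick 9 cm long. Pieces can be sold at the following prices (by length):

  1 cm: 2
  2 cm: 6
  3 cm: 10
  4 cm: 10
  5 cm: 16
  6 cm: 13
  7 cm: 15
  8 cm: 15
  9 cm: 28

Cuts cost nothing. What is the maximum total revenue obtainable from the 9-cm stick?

Consider every possible first cut. r[k] is the best of p[i]+r[k−i] over all sellable i≤k.
r[1] = 2
r[2] = max(2+2, 6+0) = 6
r[3] = max(2+6, 6+2, 10+0) = 10
r[4] = max(2+10, 6+6, 10+2, 10+0) = 12
r[5] = max(2+12, 6+10, 10+6, 10+2, 16+0) = 16
r[6] = max(2+16, 6+12, 10+10, 10+6, 16+2, 13+0) = 20
r[7] = max(2+20, 6+16, 10+12, …, 13+2, 15+0) = 22
r[8] = max(2+22, 6+20, 10+16, …, 15+2, 15+0) = 26
r[9] = max(2+26, 6+22, 10+20, …, 15+2, 28+0) = 30
One optimal cutting: 3 + 3 + 3 → 10 + 10 + 10 = 30.

30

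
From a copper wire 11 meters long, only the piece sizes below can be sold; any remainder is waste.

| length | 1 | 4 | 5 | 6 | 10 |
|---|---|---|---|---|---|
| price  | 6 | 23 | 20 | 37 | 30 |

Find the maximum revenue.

Build r[k] bottom-up: r[k] = max over allowed piece i of (p[i] + r[k−i]).
r[1] = 6
r[2] = 12  (first piece 1, then r[1]=6)
r[3] = 18  (first piece 1, then r[2]=12)
r[4] = 24  (first piece 1, then r[3]=18)
r[5] = 30  (first piece 1, then r[4]=24)
r[6] = 37
r[7] = 43  (first piece 1, then r[6]=37)
r[8] = 49  (first piece 1, then r[7]=43)
r[9] = 55  (first piece 1, then r[8]=49)
r[10] = 61  (first piece 1, then r[9]=55)
r[11] = 67  (first piece 1, then r[10]=61)
One optimal cutting: 6 + 1 + 1 + 1 + 1 + 1 → €67.

67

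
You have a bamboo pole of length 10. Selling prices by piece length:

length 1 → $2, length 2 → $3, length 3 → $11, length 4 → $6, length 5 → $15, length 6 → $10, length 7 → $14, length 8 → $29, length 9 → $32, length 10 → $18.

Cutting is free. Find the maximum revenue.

35

Build best[k] bottom-up: best[k] = max over allowed piece i of (p[i] + best[k−i]).
best[1] = 2
best[2] = max(2+2, 3+0) = 4
best[3] = max(2+4, 3+2, 11+0) = 11
best[4] = max(2+11, 3+4, 11+2, 6+0) = 13
best[5] = max(2+13, 3+11, 11+4, 6+2, 15+0) = 15
best[6] = max(2+15, 3+13, 11+11, 6+4, 15+2, 10+0) = 22
best[7] = max(2+22, 3+15, 11+13, …, 10+2, 14+0) = 24
best[8] = max(2+24, 3+22, 11+15, …, 14+2, 29+0) = 29
best[9] = max(2+29, 3+24, 11+22, …, 29+2, 32+0) = 33
best[10] = max(2+33, 3+29, 11+24, …, 32+2, 18+0) = 35
One optimal cutting: 3 + 3 + 3 + 1 → $11 + $11 + $11 + $2 = $35.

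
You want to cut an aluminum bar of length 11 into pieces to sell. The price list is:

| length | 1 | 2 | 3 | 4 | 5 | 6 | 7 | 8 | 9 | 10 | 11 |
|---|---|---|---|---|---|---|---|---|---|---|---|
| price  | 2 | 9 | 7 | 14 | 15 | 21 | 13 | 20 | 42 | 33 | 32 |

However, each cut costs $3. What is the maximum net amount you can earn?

48

Build net[k] bottom-up: net[k] = max over allowed piece i of (p[i] + net[k−i]) − 3 per cut.
net[1] = 2
net[2] = max(2+2-3, 9+0) = 9
net[3] = max(2+9-3, 9+2-3, 7+0) = 8
net[4] = max(2+8-3, 9+9-3, 7+2-3, 14+0) = 15
net[5] = max(2+15-3, 9+8-3, 7+9-3, 14+2-3, 15+0) = 15
net[6] = max(2+15-3, 9+15-3, 7+8-3, 14+9-3, 15+2-3, 21+0) = 21
net[7] = max(2+21-3, 9+15-3, 7+15-3, …, 21+2-3, 13+0) = 21
net[8] = max(2+21-3, 9+21-3, 7+15-3, …, 13+2-3, 20+0) = 27
net[9] = max(2+27-3, 9+21-3, 7+21-3, …, 20+2-3, 42+0) = 42
net[10] = max(2+42-3, 9+27-3, 7+21-3, …, 42+2-3, 33+0) = 41
net[11] = max(2+41-3, 9+42-3, 7+27-3, …, 33+2-3, 32+0) = 48
One optimal plan: pieces 9 + 2 (1 cut) → $51 − $3 = $48.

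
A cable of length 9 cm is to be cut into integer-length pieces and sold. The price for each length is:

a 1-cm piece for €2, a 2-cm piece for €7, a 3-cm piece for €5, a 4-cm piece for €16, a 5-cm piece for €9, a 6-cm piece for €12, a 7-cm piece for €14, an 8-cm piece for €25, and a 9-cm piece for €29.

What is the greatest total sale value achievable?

34

Build v[k] bottom-up: v[k] = max over allowed piece i of (p[i] + v[k−i]).
v[1] = 2
v[2] = 7
v[3] = 9  (first piece 1, then v[2]=7)
v[4] = 16
v[5] = 18  (first piece 1, then v[4]=16)
v[6] = 23  (first piece 2, then v[4]=16)
v[7] = 25  (first piece 1, then v[6]=23)
v[8] = 32  (first piece 4, then v[4]=16)
v[9] = 34  (first piece 1, then v[8]=32)
One optimal cutting: 4 + 4 + 1 → €16 + €16 + €2 = €34.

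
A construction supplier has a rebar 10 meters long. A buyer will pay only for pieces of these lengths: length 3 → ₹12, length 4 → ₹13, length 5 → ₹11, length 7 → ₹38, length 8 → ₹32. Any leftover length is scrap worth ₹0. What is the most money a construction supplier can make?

Build f[k] bottom-up: f[k] = max over allowed piece i of (p[i] + f[k−i]).
f[1] = 0
f[2] = 0
f[3] = 12
f[4] = max(12+0, 13+0) = 13
f[5] = max(12+0, 13+0, 11+0) = 13
f[6] = max(12+12, 13+0, 11+0) = 24
f[7] = max(12+13, 13+12, 11+0, 38+0) = 38
f[8] = max(12+13, 13+13, 11+12, 38+0, 32+0) = 38
f[9] = max(12+24, 13+13, 11+13, 38+0, 32+0) = 38
f[10] = max(12+38, 13+24, 11+13, 38+12, 32+0) = 50
One optimal cutting: 7 + 3 → ₹50.

50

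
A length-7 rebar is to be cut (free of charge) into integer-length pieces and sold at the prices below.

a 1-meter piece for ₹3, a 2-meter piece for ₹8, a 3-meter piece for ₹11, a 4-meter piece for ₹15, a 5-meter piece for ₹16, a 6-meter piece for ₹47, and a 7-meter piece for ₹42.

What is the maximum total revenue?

50

Build r[k] bottom-up: r[k] = max over allowed piece i of (p[i] + r[k−i]).
r[1] = 3
r[2] = max(3+3, 8+0) = 8
r[3] = max(3+8, 8+3, 11+0) = 11
r[4] = max(3+11, 8+8, 11+3, 15+0) = 16
r[5] = max(3+16, 8+11, 11+8, 15+3, 16+0) = 19
r[6] = max(3+19, 8+16, 11+11, 15+8, 16+3, 47+0) = 47
r[7] = max(3+47, 8+19, 11+16, …, 47+3, 42+0) = 50
One optimal cutting: 6 + 1 → ₹47 + ₹3 = ₹50.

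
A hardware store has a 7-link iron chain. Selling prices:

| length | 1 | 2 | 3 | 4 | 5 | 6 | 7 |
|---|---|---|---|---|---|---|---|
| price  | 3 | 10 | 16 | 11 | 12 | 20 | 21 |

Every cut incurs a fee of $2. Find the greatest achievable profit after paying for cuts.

Consider every possible first cut. r[k] is the best of p[i]+r[k−i] over all sellable i≤k, charging 2 whenever i<k.
r[1] = 3
r[2] = max(3+3-2, 10+0) = 10
r[3] = max(3+10-2, 10+3-2, 16+0) = 16
r[4] = max(3+16-2, 10+10-2, 16+3-2, 11+0) = 18
r[5] = max(3+18-2, 10+16-2, 16+10-2, 11+3-2, 12+0) = 24
r[6] = max(3+24-2, 10+18-2, 16+16-2, 11+10-2, 12+3-2, 20+0) = 30
r[7] = max(3+30-2, 10+24-2, 16+18-2, …, 20+3-2, 21+0) = 32
One optimal plan: pieces 3 + 2 + 2 (2 cuts) → $36 − $4 = $32.

32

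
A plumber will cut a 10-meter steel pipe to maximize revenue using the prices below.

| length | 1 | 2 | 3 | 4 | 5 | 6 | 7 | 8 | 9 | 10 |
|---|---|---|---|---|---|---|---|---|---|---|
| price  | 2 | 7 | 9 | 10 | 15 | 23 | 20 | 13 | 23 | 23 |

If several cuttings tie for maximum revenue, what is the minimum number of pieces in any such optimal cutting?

Consider every possible first cut. r[k] is the best of p[i]+r[k−i] over all sellable i≤k.
r[1] = 2
r[2] = 7
r[3] = 9  (first piece 1, then r[2]=7)
r[4] = 14  (first piece 2, then r[2]=7)
r[5] = 16  (first piece 1, then r[4]=14)
r[6] = 23
r[7] = 25  (first piece 1, then r[6]=23)
r[8] = 30  (first piece 2, then r[6]=23)
r[9] = 32  (first piece 1, then r[8]=30)
r[10] = 37  (first piece 2, then r[8]=30)
Maximum revenue is $37.
Now minimize piece count subject to staying optimal: for each k, pieces[k] = 1 + min over i with p[i]+r[k−i]=r[k] of pieces[k−i].
pieces[7] = 2
pieces[8] = 2
pieces[9] = 2
pieces[10] = 3

3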